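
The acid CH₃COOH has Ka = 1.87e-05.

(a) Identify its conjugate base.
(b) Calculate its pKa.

(a) The conjugate base is formed by removing one H⁺ from CH₃COOH, giving CH₃COO⁻. (b) pKa = -log(Ka) = -log(1.87e-05) = 4.73.

Conjugate base: CH₃COO⁻; pK_a = 4.73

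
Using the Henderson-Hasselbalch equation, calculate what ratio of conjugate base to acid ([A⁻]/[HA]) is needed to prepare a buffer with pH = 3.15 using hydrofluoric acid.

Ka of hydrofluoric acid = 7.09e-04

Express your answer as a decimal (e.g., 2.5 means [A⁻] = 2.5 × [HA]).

pKa = -log(7.09e-04) = 3.1494. pH = pKa + log([A⁻]/[HA]), so log([A⁻]/[HA]) = pH − pKa = 3.15 − 3.1494 = 0.0006. [A⁻]/[HA] = 10^(0.0006) = 1.00

[A⁻]/[HA] = 1.00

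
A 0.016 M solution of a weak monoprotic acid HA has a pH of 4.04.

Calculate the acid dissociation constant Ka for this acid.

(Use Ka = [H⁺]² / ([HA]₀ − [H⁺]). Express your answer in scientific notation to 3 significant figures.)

[H⁺] = 10^(−pH) = 10^(−4.04) = 9.120e-05 M. For HA ⇌ H⁺ + A⁻, Ka = [H⁺][A⁻]/[HA] = [H⁺]² / ([HA]₀ − [H⁺]) = (9.120e-05)² / (0.016 − 9.120e-05) = 5.23e-07.

K_a = 5.23e-07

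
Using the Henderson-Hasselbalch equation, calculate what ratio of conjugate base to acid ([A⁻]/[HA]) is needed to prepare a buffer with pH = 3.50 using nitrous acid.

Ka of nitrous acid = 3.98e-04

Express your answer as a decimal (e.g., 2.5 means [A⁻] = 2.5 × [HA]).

pKa = -log(3.98e-04) = 3.4001. pH = pKa + log([A⁻]/[HA]), so log([A⁻]/[HA]) = pH − pKa = 3.50 − 3.4001 = 0.0999. [A⁻]/[HA] = 10^(0.0999) = 1.26

[A⁻]/[HA] = 1.26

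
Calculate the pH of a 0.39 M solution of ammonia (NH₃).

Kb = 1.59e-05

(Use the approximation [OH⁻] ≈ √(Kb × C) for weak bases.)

[OH⁻] = √(Kb × C) = √(1.59e-05 × 0.39) = 2.4902e-03. pOH = 2.60, pH = 14 - pOH

pH = 11.40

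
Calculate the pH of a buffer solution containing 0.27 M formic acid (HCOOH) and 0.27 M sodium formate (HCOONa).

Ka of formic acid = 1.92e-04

pKa = -log(1.92e-04) = 3.72. pH = pKa + log([A⁻]/[HA]) = 3.72 + log(0.27/0.27)

pH = 3.72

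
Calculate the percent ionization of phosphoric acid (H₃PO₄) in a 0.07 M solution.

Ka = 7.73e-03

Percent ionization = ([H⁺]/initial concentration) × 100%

Using Ka equilibrium: x² + Ka×x - Ka×C = 0. Solving: [H⁺] = 1.9715e-02. Percent = (1.9715e-02/0.07) × 100

Percent ionization = 28.2%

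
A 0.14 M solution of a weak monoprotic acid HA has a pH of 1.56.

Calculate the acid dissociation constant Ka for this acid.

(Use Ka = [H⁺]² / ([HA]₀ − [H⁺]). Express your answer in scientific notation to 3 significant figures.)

[H⁺] = 10^(−pH) = 10^(−1.56) = 2.754e-02 M. For HA ⇌ H⁺ + A⁻, Ka = [H⁺][A⁻]/[HA] = [H⁺]² / ([HA]₀ − [H⁺]) = (2.754e-02)² / (0.14 − 2.754e-02) = 6.75e-03.

K_a = 6.75e-03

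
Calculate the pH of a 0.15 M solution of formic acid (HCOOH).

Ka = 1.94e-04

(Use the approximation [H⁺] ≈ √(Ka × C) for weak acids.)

[H⁺] = √(Ka × C) = √(1.94e-04 × 0.15) = 5.3944e-03. pH = -log(5.3944e-03)

pH = 2.27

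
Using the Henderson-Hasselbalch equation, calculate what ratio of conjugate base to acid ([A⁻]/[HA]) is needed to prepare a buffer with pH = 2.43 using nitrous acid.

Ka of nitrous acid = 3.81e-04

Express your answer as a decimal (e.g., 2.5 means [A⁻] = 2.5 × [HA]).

pKa = -log(3.81e-04) = 3.4191. pH = pKa + log([A⁻]/[HA]), so log([A⁻]/[HA]) = pH − pKa = 2.43 − 3.4191 = -0.9891. [A⁻]/[HA] = 10^(-0.9891) = 0.103

[A⁻]/[HA] = 0.103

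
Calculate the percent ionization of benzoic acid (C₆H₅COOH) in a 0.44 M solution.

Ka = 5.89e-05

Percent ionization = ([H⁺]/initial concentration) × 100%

Using Ka equilibrium: x² + Ka×x - Ka×C = 0. Solving: [H⁺] = 5.0614e-03. Percent = (5.0614e-03/0.44) × 100

Percent ionization = 1.15%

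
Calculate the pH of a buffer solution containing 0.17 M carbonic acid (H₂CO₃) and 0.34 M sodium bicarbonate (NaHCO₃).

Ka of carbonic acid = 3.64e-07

pKa = -log(3.64e-07) = 6.44. pH = pKa + log([A⁻]/[HA]) = 6.44 + log(0.34/0.17)

pH = 6.74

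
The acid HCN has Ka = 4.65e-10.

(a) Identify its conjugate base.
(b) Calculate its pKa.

(a) The conjugate base is formed by removing one H⁺ from HCN, giving CN⁻. (b) pKa = -log(Ka) = -log(4.65e-10) = 9.33.

Conjugate base: CN⁻; pK_a = 9.33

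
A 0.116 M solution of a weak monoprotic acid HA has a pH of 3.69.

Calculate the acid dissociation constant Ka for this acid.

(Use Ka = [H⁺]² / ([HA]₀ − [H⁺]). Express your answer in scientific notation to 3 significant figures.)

[H⁺] = 10^(−pH) = 10^(−3.69) = 2.042e-04 M. For HA ⇌ H⁺ + A⁻, Ka = [H⁺][A⁻]/[HA] = [H⁺]² / ([HA]₀ − [H⁺]) = (2.042e-04)² / (0.116 − 2.042e-04) = 3.60e-07.

K_a = 3.60e-07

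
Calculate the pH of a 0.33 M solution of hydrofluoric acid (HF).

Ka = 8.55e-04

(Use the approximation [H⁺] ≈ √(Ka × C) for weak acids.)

[H⁺] = √(Ka × C) = √(8.55e-04 × 0.33) = 1.6797e-02. pH = -log(1.6797e-02)

pH = 1.77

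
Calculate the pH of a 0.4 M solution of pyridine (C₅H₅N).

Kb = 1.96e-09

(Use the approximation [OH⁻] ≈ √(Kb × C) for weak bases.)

[OH⁻] = √(Kb × C) = √(1.96e-09 × 0.4) = 2.8000e-05. pOH = 4.55, pH = 14 - pOH

pH = 9.45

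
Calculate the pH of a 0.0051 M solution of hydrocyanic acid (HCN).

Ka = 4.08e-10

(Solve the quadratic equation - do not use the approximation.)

x² + Ka×x - Ka×C = 0. Using quadratic formula: [H⁺] = 1.4423e-06

pH = 5.84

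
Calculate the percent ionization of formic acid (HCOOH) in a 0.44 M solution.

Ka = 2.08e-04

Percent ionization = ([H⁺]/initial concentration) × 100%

Using Ka equilibrium: x² + Ka×x - Ka×C = 0. Solving: [H⁺] = 9.4632e-03. Percent = (9.4632e-03/0.44) × 100

Percent ionization = 2.15%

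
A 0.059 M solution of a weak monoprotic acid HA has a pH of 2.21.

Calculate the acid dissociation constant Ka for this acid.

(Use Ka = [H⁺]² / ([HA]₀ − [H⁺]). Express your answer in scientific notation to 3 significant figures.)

[H⁺] = 10^(−pH) = 10^(−2.21) = 6.166e-03 M. For HA ⇌ H⁺ + A⁻, Ka = [H⁺][A⁻]/[HA] = [H⁺]² / ([HA]₀ − [H⁺]) = (6.166e-03)² / (0.059 − 6.166e-03) = 7.20e-04.

K_a = 7.20e-04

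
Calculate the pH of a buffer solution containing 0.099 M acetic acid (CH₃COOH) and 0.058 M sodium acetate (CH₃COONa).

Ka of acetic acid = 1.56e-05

pKa = -log(1.56e-05) = 4.81. pH = pKa + log([A⁻]/[HA]) = 4.81 + log(0.058/0.099)

pH = 4.57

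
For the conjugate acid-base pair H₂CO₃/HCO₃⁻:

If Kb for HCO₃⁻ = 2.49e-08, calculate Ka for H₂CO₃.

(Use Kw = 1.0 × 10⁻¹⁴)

For a conjugate pair Ka × Kb = Kw, so Ka = Kw/Kb = 1.0 × 10⁻¹⁴ / 2.49e-08 = 4.02e-07.

K_a = 4.02e-07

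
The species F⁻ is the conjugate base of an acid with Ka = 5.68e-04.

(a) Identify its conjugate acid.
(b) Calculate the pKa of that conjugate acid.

(a) The conjugate acid is formed by adding one H⁺ to F⁻, giving HF. (b) pKa = -log(Ka) = -log(5.68e-04) = 3.25.

Conjugate acid: HF; pK_a = 3.25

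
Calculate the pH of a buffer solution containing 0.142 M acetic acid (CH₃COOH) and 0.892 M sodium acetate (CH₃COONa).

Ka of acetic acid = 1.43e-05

pKa = -log(1.43e-05) = 4.84. pH = pKa + log([A⁻]/[HA]) = 4.84 + log(0.892/0.142)

pH = 5.64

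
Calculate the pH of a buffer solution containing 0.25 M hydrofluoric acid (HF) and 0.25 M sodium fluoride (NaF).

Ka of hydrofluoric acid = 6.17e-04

pKa = -log(6.17e-04) = 3.21. pH = pKa + log([A⁻]/[HA]) = 3.21 + log(0.25/0.25)

pH = 3.21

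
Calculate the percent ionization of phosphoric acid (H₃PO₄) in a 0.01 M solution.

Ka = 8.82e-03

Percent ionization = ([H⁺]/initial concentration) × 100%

Using Ka equilibrium: x² + Ka×x - Ka×C = 0. Solving: [H⁺] = 5.9654e-03. Percent = (5.9654e-03/0.01) × 100

Percent ionization = 59.7%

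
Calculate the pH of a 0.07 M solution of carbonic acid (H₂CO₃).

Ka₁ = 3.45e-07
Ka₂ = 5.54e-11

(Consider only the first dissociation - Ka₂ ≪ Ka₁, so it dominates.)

First dissociation dominates. From Ka₁ = [H⁺][HA⁻]/[H₂A], x² + Ka₁·x − Ka₁·C = 0 with C = 0.07 M and Ka₁ = 3.45e-07. Solving: [H⁺] = (−Ka₁ + √(Ka₁² + 4·Ka₁·C)) / 2 = 1.5523e-04 M. pH = -log(1.5523e-04) = 3.81.

pH = 3.81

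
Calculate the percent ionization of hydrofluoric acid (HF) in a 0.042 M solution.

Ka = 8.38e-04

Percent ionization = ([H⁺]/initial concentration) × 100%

Using Ka equilibrium: x² + Ka×x - Ka×C = 0. Solving: [H⁺] = 5.5284e-03. Percent = (5.5284e-03/0.042) × 100

Percent ionization = 13.2%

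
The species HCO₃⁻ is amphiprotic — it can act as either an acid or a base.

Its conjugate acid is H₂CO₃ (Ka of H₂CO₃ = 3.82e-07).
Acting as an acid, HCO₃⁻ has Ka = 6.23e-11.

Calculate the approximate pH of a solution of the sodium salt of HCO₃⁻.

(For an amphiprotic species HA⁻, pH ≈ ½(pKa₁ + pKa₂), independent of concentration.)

pKa₁ = -log(3.82e-07) = 6.42; pKa₂ = -log(6.23e-11) = 10.21. For an amphiprotic species, pH ≈ ½(pKa₁ + pKa₂) = ½(6.42 + 10.21) = 8.31.

pH = 8.31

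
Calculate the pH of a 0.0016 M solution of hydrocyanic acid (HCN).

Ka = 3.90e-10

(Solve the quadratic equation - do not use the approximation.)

x² + Ka×x - Ka×C = 0. Using quadratic formula: [H⁺] = 7.8974e-07

pH = 6.10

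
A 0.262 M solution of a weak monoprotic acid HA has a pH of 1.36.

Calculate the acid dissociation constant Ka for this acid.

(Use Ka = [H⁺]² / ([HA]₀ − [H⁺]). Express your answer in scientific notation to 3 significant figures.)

[H⁺] = 10^(−pH) = 10^(−1.36) = 4.365e-02 M. For HA ⇌ H⁺ + A⁻, Ka = [H⁺][A⁻]/[HA] = [H⁺]² / ([HA]₀ − [H⁺]) = (4.365e-02)² / (0.262 − 4.365e-02) = 8.73e-03.

K_a = 8.73e-03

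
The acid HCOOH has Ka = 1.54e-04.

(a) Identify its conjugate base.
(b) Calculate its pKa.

(a) The conjugate base is formed by removing one H⁺ from HCOOH, giving HCOO⁻. (b) pKa = -log(Ka) = -log(1.54e-04) = 3.81.

Conjugate base: HCOO⁻; pK_a = 3.81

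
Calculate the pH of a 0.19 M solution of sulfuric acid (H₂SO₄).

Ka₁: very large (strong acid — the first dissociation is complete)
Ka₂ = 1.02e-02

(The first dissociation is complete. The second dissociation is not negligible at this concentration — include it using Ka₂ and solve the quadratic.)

First dissociation is complete: [H⁺]₀ = [HSO₄⁻]₀ = C = 0.19 M. Second dissociation HSO₄⁻ ⇌ H⁺ + SO₄²⁻: let x = [SO₄²⁻]. Ka₂ = (C + x)·x / (C − x) = 1.02e-02 → x² + (C + Ka₂)·x − Ka₂·C = 0 → x² + 0.20020·x − 1.938e-03 = 0. x = (−0.20020 + √(0.20020² + 4 × 1.938e-03)) / 2 = 9.2527e-03 M. [H⁺] = C + x = 0.19 + 9.2527e-03 = 1.9925e-01 M. pH = -log(1.9925e-01) = 0.70.

pH = 0.70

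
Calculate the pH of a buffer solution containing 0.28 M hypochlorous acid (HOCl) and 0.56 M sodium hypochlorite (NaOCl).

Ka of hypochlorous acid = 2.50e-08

pKa = -log(2.50e-08) = 7.60. pH = pKa + log([A⁻]/[HA]) = 7.60 + log(0.56/0.28)

pH = 7.90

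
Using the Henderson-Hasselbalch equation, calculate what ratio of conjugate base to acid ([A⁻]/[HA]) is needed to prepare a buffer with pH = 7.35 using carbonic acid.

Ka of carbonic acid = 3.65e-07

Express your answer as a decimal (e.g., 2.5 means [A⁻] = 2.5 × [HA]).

pKa = -log(3.65e-07) = 6.4377. pH = pKa + log([A⁻]/[HA]), so log([A⁻]/[HA]) = pH − pKa = 7.35 − 6.4377 = 0.9123. [A⁻]/[HA] = 10^(0.9123) = 8.17

[A⁻]/[HA] = 8.17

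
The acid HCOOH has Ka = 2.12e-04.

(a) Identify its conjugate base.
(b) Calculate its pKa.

(a) The conjugate base is formed by removing one H⁺ from HCOOH, giving HCOO⁻. (b) pKa = -log(Ka) = -log(2.12e-04) = 3.67.

Conjugate base: HCOO⁻; pK_a = 3.67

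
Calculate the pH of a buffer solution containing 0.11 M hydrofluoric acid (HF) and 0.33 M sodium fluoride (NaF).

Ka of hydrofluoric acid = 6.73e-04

pKa = -log(6.73e-04) = 3.17. pH = pKa + log([A⁻]/[HA]) = 3.17 + log(0.33/0.11)

pH = 3.65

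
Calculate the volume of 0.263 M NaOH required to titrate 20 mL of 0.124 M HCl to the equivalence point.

At equivalence: moles acid = moles base. moles HCl = 0.124 × 20/1000 = 0.00248 mol. V_base = moles / 0.263 × 1000 = 9.4 mL.

V_{base} = 9.4 mL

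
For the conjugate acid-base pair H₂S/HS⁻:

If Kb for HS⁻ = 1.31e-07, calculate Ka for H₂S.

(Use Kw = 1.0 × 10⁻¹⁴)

For a conjugate pair Ka × Kb = Kw, so Ka = Kw/Kb = 1.0 × 10⁻¹⁴ / 1.31e-07 = 7.63e-08.

K_a = 7.63e-08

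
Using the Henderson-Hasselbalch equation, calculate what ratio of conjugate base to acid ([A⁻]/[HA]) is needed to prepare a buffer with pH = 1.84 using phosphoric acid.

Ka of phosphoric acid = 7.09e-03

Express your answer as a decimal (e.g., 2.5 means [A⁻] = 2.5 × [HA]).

pKa = -log(7.09e-03) = 2.1494. pH = pKa + log([A⁻]/[HA]), so log([A⁻]/[HA]) = pH − pKa = 1.84 − 2.1494 = -0.3094. [A⁻]/[HA] = 10^(-0.3094) = 0.491

[A⁻]/[HA] = 0.491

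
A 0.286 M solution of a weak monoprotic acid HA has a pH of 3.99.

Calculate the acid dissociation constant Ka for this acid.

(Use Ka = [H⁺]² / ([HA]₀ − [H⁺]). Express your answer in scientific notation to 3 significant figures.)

[H⁺] = 10^(−pH) = 10^(−3.99) = 1.023e-04 M. For HA ⇌ H⁺ + A⁻, Ka = [H⁺][A⁻]/[HA] = [H⁺]² / ([HA]₀ − [H⁺]) = (1.023e-04)² / (0.286 − 1.023e-04) = 3.66e-08.

K_a = 3.66e-08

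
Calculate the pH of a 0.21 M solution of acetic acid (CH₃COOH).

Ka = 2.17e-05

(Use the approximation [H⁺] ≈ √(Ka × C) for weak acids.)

[H⁺] = √(Ka × C) = √(2.17e-05 × 0.21) = 2.1347e-03. pH = -log(2.1347e-03)

pH = 2.67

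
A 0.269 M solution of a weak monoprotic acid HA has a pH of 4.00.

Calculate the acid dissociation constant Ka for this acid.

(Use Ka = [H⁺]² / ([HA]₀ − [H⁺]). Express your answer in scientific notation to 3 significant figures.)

[H⁺] = 10^(−pH) = 10^(−4.00) = 1.000e-04 M. For HA ⇌ H⁺ + A⁻, Ka = [H⁺][A⁻]/[HA] = [H⁺]² / ([HA]₀ − [H⁺]) = (1.000e-04)² / (0.269 − 1.000e-04) = 3.72e-08.

K_a = 3.72e-08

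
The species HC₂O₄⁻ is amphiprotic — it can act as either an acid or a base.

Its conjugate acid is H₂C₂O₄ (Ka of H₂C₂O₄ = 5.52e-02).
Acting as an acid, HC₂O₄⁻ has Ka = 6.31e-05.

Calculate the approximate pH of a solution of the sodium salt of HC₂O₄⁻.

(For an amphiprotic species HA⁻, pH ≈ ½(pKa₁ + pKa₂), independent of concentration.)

pKa₁ = -log(5.52e-02) = 1.26; pKa₂ = -log(6.31e-05) = 4.20. For an amphiprotic species, pH ≈ ½(pKa₁ + pKa₂) = ½(1.26 + 4.20) = 2.73.

pH = 2.73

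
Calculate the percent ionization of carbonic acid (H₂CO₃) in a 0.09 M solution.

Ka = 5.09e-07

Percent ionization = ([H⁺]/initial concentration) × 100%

Using Ka equilibrium: x² + Ka×x - Ka×C = 0. Solving: [H⁺] = 2.1378e-04. Percent = (2.1378e-04/0.09) × 100

Percent ionization = 0.238%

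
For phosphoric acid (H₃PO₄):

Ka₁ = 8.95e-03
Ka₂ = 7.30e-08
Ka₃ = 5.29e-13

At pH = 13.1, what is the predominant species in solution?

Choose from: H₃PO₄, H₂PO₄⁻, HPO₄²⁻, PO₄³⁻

pKa₁ = 2.05, pKa₂ = 7.14, pKa₃ = 12.28. For a polyprotic acid the predominant species crosses at each pKa: below pKa_n the protonated form dominates, above it the deprotonated form does. At pH = 13.1, the predominant species is PO₄³⁻.

PO₄³⁻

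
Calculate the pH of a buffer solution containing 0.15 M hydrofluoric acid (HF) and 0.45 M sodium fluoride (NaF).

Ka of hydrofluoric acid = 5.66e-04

pKa = -log(5.66e-04) = 3.25. pH = pKa + log([A⁻]/[HA]) = 3.25 + log(0.45/0.15)

pH = 3.72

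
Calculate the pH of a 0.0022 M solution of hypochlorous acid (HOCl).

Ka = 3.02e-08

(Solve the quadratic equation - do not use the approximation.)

x² + Ka×x - Ka×C = 0. Using quadratic formula: [H⁺] = 8.1360e-06

pH = 5.09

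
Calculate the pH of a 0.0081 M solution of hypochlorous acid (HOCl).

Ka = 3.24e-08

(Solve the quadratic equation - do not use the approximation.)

x² + Ka×x - Ka×C = 0. Using quadratic formula: [H⁺] = 1.6184e-05

pH = 4.79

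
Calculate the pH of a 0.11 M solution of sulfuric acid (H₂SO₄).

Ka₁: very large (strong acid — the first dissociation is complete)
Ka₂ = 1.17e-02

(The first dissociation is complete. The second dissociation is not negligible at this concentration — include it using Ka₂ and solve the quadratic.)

First dissociation is complete: [H⁺]₀ = [HSO₄⁻]₀ = C = 0.11 M. Second dissociation HSO₄⁻ ⇌ H⁺ + SO₄²⁻: let x = [SO₄²⁻]. Ka₂ = (C + x)·x / (C − x) = 1.17e-02 → x² + (C + Ka₂)·x − Ka₂·C = 0 → x² + 0.12170·x − 1.287e-03 = 0. x = (−0.12170 + √(0.12170² + 4 × 1.287e-03)) / 2 = 9.7880e-03 M. [H⁺] = C + x = 0.11 + 9.7880e-03 = 1.1979e-01 M. pH = -log(1.1979e-01) = 0.92.

pH = 0.92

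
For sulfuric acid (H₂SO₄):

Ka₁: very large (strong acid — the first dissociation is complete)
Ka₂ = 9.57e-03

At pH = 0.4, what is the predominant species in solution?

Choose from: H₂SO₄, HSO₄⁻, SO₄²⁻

The first dissociation is complete, so H₂SO₄ itself is never the predominant species in water; pKa₂ = -log(9.57e-03) = 2.02. For a polyprotic acid the predominant species crosses at each pKa: below pKa_n the protonated form dominates, above it the deprotonated form does. At pH = 0.4, the predominant species is HSO₄⁻.

HSO₄⁻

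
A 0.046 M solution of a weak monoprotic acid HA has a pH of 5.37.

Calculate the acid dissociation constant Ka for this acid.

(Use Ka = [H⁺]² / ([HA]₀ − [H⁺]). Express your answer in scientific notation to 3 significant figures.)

[H⁺] = 10^(−pH) = 10^(−5.37) = 4.266e-06 M. For HA ⇌ H⁺ + A⁻, Ka = [H⁺][A⁻]/[HA] = [H⁺]² / ([HA]₀ − [H⁺]) = (4.266e-06)² / (0.046 − 4.266e-06) = 3.96e-10.

K_a = 3.96e-10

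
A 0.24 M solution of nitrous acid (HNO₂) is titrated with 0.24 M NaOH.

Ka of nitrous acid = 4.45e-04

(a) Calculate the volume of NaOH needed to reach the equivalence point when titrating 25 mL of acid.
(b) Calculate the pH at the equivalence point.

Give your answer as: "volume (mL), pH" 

moles acid = 0.24 × 25/1000 = 0.006 mol; V_base = moles/0.24 × 1000 = 25.0 mL. At equivalence only the conjugate base is present: [A⁻] = 0.006/0.050 = 1.2000e-01 M. Kb = Kw/Ka = 2.25e-11; [OH⁻] = √(Kb × [A⁻]) = 1.6421e-06; pOH = 5.78; pH = 14 - pOH = 8.22.

V = 25.0 mL, pH = 8.22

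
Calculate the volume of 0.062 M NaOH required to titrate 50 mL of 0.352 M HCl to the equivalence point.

At equivalence: moles acid = moles base. moles HCl = 0.352 × 50/1000 = 0.0176 mol. V_base = moles / 0.062 × 1000 = 283.9 mL.

V_{base} = 283.9 mL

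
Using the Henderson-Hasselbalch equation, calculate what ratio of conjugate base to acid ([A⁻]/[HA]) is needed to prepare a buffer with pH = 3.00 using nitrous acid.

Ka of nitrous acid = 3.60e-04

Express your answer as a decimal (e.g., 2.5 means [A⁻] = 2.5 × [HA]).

pKa = -log(3.60e-04) = 3.4437. pH = pKa + log([A⁻]/[HA]), so log([A⁻]/[HA]) = pH − pKa = 3.00 − 3.4437 = -0.4437. [A⁻]/[HA] = 10^(-0.4437) = 0.360

[A⁻]/[HA] = 0.360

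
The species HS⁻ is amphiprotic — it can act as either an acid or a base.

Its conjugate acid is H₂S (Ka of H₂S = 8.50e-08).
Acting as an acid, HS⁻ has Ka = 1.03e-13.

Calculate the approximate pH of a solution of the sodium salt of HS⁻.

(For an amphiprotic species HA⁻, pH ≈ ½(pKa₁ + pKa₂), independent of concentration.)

pKa₁ = -log(8.50e-08) = 7.07; pKa₂ = -log(1.03e-13) = 12.99. For an amphiprotic species, pH ≈ ½(pKa₁ + pKa₂) = ½(7.07 + 12.99) = 10.03.

pH = 10.03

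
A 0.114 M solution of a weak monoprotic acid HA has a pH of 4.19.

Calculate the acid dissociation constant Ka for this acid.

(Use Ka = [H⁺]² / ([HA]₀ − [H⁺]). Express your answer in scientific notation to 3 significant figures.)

[H⁺] = 10^(−pH) = 10^(−4.19) = 6.457e-05 M. For HA ⇌ H⁺ + A⁻, Ka = [H⁺][A⁻]/[HA] = [H⁺]² / ([HA]₀ − [H⁺]) = (6.457e-05)² / (0.114 − 6.457e-05) = 3.66e-08.

K_a = 3.66e-08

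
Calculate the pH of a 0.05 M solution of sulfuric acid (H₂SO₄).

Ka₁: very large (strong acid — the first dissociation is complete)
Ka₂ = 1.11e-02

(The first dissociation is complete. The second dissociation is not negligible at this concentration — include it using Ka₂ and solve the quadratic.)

First dissociation is complete: [H⁺]₀ = [HSO₄⁻]₀ = C = 0.05 M. Second dissociation HSO₄⁻ ⇌ H⁺ + SO₄²⁻: let x = [SO₄²⁻]. Ka₂ = (C + x)·x / (C − x) = 1.11e-02 → x² + (C + Ka₂)·x − Ka₂·C = 0 → x² + 0.06110·x − 5.550e-04 = 0. x = (−0.06110 + √(0.06110² + 4 × 5.550e-04)) / 2 = 8.0285e-03 M. [H⁺] = C + x = 0.05 + 8.0285e-03 = 5.8029e-02 M. pH = -log(5.8029e-02) = 1.24.

pH = 1.24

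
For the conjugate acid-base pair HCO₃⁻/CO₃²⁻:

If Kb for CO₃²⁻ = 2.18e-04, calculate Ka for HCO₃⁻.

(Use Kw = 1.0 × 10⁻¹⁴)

For a conjugate pair Ka × Kb = Kw, so Ka = Kw/Kb = 1.0 × 10⁻¹⁴ / 2.18e-04 = 4.59e-11.

K_a = 4.59e-11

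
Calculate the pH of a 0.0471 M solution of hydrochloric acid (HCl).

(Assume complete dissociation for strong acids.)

[H⁺] = 0.0471 M for strong acid. pH = -log[H⁺] = -log(0.0471)

pH = 1.33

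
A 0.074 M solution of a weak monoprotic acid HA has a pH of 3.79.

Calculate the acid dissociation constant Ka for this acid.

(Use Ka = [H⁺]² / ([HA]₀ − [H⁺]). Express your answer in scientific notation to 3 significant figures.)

[H⁺] = 10^(−pH) = 10^(−3.79) = 1.622e-04 M. For HA ⇌ H⁺ + A⁻, Ka = [H⁺][A⁻]/[HA] = [H⁺]² / ([HA]₀ − [H⁺]) = (1.622e-04)² / (0.074 − 1.622e-04) = 3.56e-07.

K_a = 3.56e-07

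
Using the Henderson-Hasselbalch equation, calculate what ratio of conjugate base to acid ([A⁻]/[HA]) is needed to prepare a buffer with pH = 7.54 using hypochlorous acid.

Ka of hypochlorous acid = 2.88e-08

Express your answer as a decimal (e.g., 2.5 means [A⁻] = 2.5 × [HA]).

pKa = -log(2.88e-08) = 7.5406. pH = pKa + log([A⁻]/[HA]), so log([A⁻]/[HA]) = pH − pKa = 7.54 − 7.5406 = -0.0006. [A⁻]/[HA] = 10^(-0.0006) = 0.999

[A⁻]/[HA] = 0.999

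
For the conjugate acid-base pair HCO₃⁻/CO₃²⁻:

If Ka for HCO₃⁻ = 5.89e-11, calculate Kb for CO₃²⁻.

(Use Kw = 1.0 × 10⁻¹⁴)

For a conjugate pair Ka × Kb = Kw, so Kb = Kw/Ka = 1.0 × 10⁻¹⁴ / 5.89e-11 = 1.70e-04.

K_b = 1.70e-04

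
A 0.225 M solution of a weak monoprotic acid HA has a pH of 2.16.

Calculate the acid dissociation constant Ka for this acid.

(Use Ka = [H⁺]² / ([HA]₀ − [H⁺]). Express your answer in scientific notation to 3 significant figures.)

[H⁺] = 10^(−pH) = 10^(−2.16) = 6.918e-03 M. For HA ⇌ H⁺ + A⁻, Ka = [H⁺][A⁻]/[HA] = [H⁺]² / ([HA]₀ − [H⁺]) = (6.918e-03)² / (0.225 − 6.918e-03) = 2.19e-04.

K_a = 2.19e-04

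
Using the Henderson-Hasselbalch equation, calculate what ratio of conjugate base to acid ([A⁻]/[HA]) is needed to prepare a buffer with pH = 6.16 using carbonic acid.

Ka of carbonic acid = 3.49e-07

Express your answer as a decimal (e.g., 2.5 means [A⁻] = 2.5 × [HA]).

pKa = -log(3.49e-07) = 6.4572. pH = pKa + log([A⁻]/[HA]), so log([A⁻]/[HA]) = pH − pKa = 6.16 − 6.4572 = -0.2972. [A⁻]/[HA] = 10^(-0.2972) = 0.504

[A⁻]/[HA] = 0.504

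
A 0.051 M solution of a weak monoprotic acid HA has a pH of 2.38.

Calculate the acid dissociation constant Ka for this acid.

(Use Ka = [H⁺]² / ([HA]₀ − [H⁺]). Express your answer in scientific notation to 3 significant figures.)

[H⁺] = 10^(−pH) = 10^(−2.38) = 4.169e-03 M. For HA ⇌ H⁺ + A⁻, Ka = [H⁺][A⁻]/[HA] = [H⁺]² / ([HA]₀ − [H⁺]) = (4.169e-03)² / (0.051 − 4.169e-03) = 3.71e-04.

K_a = 3.71e-04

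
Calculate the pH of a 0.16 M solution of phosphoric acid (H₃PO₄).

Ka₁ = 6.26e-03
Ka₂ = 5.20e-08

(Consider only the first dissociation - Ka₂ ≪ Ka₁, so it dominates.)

First dissociation dominates. From Ka₁ = [H⁺][HA⁻]/[H₂A], x² + Ka₁·x − Ka₁·C = 0 with C = 0.16 M and Ka₁ = 6.26e-03. Solving: [H⁺] = (−Ka₁ + √(Ka₁² + 4·Ka₁·C)) / 2 = 2.8672e-02 M. pH = -log(2.8672e-02) = 1.54.

pH = 1.54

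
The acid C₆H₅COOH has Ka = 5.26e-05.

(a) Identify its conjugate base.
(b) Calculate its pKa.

(a) The conjugate base is formed by removing one H⁺ from C₆H₅COOH, giving C₆H₅COO⁻. (b) pKa = -log(Ka) = -log(5.26e-05) = 4.28.

Conjugate base: C₆H₅COO⁻; pK_a = 4.28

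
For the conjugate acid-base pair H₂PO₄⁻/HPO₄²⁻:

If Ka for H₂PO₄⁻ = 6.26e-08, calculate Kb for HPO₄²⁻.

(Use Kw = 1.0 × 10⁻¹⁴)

For a conjugate pair Ka × Kb = Kw, so Kb = Kw/Ka = 1.0 × 10⁻¹⁴ / 6.26e-08 = 1.60e-07.

K_b = 1.60e-07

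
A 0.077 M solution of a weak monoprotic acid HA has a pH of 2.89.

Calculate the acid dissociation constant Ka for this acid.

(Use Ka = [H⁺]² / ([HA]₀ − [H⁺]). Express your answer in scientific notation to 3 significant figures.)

[H⁺] = 10^(−pH) = 10^(−2.89) = 1.288e-03 M. For HA ⇌ H⁺ + A⁻, Ka = [H⁺][A⁻]/[HA] = [H⁺]² / ([HA]₀ − [H⁺]) = (1.288e-03)² / (0.077 − 1.288e-03) = 2.19e-05.

K_a = 2.19e-05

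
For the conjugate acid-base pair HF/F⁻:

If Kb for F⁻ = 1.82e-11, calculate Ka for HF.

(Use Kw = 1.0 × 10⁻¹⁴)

For a conjugate pair Ka × Kb = Kw, so Ka = Kw/Kb = 1.0 × 10⁻¹⁴ / 1.82e-11 = 5.49e-04.

K_a = 5.49e-04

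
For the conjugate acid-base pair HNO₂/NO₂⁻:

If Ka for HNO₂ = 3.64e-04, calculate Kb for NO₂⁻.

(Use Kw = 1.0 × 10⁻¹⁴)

For a conjugate pair Ka × Kb = Kw, so Kb = Kw/Ka = 1.0 × 10⁻¹⁴ / 3.64e-04 = 2.75e-11.

K_b = 2.75e-11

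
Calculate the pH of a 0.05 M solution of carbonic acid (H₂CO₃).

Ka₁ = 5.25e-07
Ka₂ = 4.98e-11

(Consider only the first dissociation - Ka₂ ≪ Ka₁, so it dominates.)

First dissociation dominates. From Ka₁ = [H⁺][HA⁻]/[H₂A], x² + Ka₁·x − Ka₁·C = 0 with C = 0.05 M and Ka₁ = 5.25e-07. Solving: [H⁺] = (−Ka₁ + √(Ka₁² + 4·Ka₁·C)) / 2 = 1.6176e-04 M. pH = -log(1.6176e-04) = 3.79.

pH = 3.79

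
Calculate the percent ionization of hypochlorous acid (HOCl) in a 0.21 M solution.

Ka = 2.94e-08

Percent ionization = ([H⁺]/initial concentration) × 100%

Using Ka equilibrium: x² + Ka×x - Ka×C = 0. Solving: [H⁺] = 7.8560e-05. Percent = (7.8560e-05/0.21) × 100

Percent ionization = 0.0374%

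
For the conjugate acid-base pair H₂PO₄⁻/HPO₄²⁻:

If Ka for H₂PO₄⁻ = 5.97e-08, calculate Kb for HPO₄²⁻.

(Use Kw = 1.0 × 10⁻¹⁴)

For a conjugate pair Ka × Kb = Kw, so Kb = Kw/Ka = 1.0 × 10⁻¹⁴ / 5.97e-08 = 1.68e-07.

K_b = 1.68e-07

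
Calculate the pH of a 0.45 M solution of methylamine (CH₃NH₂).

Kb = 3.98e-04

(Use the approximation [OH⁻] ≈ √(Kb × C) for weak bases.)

[OH⁻] = √(Kb × C) = √(3.98e-04 × 0.45) = 1.3383e-02. pOH = 1.87, pH = 14 - pOH

pH = 12.13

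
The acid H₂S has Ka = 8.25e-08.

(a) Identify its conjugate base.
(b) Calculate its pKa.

(a) The conjugate base is formed by removing one H⁺ from H₂S, giving HS⁻. (b) pKa = -log(Ka) = -log(8.25e-08) = 7.08.

Conjugate base: HS⁻; pK_a = 7.08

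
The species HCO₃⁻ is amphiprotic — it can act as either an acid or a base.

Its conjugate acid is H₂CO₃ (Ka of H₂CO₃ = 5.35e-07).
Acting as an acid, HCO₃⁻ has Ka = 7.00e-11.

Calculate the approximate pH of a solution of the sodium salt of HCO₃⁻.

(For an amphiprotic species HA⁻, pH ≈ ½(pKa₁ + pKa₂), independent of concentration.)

pKa₁ = -log(5.35e-07) = 6.27; pKa₂ = -log(7.00e-11) = 10.15. For an amphiprotic species, pH ≈ ½(pKa₁ + pKa₂) = ½(6.27 + 10.15) = 8.21.

pH = 8.21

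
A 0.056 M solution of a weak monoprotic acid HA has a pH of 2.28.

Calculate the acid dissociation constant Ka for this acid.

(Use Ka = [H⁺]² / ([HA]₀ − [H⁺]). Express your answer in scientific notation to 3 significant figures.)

[H⁺] = 10^(−pH) = 10^(−2.28) = 5.248e-03 M. For HA ⇌ H⁺ + A⁻, Ka = [H⁺][A⁻]/[HA] = [H⁺]² / ([HA]₀ − [H⁺]) = (5.248e-03)² / (0.056 − 5.248e-03) = 5.43e-04.

K_a = 5.43e-04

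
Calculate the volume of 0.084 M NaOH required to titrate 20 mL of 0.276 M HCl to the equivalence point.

At equivalence: moles acid = moles base. moles HCl = 0.276 × 20/1000 = 0.00552 mol. V_base = moles / 0.084 × 1000 = 65.7 mL.

V_{base} = 65.7 mL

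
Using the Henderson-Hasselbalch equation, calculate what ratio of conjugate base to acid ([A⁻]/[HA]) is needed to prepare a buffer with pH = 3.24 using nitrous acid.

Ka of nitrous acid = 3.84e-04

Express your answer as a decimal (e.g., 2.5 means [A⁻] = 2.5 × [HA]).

pKa = -log(3.84e-04) = 3.4157. pH = pKa + log([A⁻]/[HA]), so log([A⁻]/[HA]) = pH − pKa = 3.24 − 3.4157 = -0.1757. [A⁻]/[HA] = 10^(-0.1757) = 0.667

[A⁻]/[HA] = 0.667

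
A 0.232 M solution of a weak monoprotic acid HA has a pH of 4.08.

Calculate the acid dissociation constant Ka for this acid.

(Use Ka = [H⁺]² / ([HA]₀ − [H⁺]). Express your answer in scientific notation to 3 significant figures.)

[H⁺] = 10^(−pH) = 10^(−4.08) = 8.318e-05 M. For HA ⇌ H⁺ + A⁻, Ka = [H⁺][A⁻]/[HA] = [H⁺]² / ([HA]₀ − [H⁺]) = (8.318e-05)² / (0.232 − 8.318e-05) = 2.98e-08.

K_a = 2.98e-08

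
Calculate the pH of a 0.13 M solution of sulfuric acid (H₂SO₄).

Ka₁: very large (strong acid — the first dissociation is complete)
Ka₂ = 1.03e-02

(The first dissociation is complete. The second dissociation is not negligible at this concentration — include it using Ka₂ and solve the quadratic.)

First dissociation is complete: [H⁺]₀ = [HSO₄⁻]₀ = C = 0.13 M. Second dissociation HSO₄⁻ ⇌ H⁺ + SO₄²⁻: let x = [SO₄²⁻]. Ka₂ = (C + x)·x / (C − x) = 1.03e-02 → x² + (C + Ka₂)·x − Ka₂·C = 0 → x² + 0.14030·x − 1.339e-03 = 0. x = (−0.14030 + √(0.14030² + 4 × 1.339e-03)) / 2 = 8.9703e-03 M. [H⁺] = C + x = 0.13 + 8.9703e-03 = 1.3897e-01 M. pH = -log(1.3897e-01) = 0.86.

pH = 0.86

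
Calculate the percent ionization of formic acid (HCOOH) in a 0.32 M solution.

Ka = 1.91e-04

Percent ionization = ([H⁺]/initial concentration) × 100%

Using Ka equilibrium: x² + Ka×x - Ka×C = 0. Solving: [H⁺] = 7.7230e-03. Percent = (7.7230e-03/0.32) × 100

Percent ionization = 2.41%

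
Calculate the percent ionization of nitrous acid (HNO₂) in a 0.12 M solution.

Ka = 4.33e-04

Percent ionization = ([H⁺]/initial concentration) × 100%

Using Ka equilibrium: x² + Ka×x - Ka×C = 0. Solving: [H⁺] = 6.9951e-03. Percent = (6.9951e-03/0.12) × 100

Percent ionization = 5.83%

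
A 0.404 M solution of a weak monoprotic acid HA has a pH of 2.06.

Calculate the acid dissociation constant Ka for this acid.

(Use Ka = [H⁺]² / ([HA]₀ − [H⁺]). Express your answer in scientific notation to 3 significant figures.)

[H⁺] = 10^(−pH) = 10^(−2.06) = 8.710e-03 M. For HA ⇌ H⁺ + A⁻, Ka = [H⁺][A⁻]/[HA] = [H⁺]² / ([HA]₀ − [H⁺]) = (8.710e-03)² / (0.404 − 8.710e-03) = 1.92e-04.

K_a = 1.92e-04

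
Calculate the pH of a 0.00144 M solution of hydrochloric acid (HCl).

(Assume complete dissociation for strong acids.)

[H⁺] = 0.00144 M for strong acid. pH = -log[H⁺] = -log(0.00144)

pH = 2.84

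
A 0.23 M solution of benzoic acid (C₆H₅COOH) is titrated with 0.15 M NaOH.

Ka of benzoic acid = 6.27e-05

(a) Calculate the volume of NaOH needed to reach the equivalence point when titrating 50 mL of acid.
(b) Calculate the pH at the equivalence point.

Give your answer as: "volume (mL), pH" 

moles acid = 0.23 × 50/1000 = 0.0115 mol; V_base = moles/0.15 × 1000 = 76.7 mL. At equivalence only the conjugate base is present: [A⁻] = 0.0115/0.127 = 9.0789e-02 M. Kb = Kw/Ka = 1.59e-10; [OH⁻] = √(Kb × [A⁻]) = 3.8053e-06; pOH = 5.42; pH = 14 - pOH = 8.58.

V = 76.7 mL, pH = 8.58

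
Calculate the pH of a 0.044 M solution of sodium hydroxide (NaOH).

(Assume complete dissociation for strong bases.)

[OH⁻] = 0.044 M for strong base. pOH = -log[OH⁻] = 1.36, pH = 14 - pOH

pH = 12.64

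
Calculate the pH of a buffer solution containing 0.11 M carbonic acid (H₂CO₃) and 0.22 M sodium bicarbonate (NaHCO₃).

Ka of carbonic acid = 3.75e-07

pKa = -log(3.75e-07) = 6.43. pH = pKa + log([A⁻]/[HA]) = 6.43 + log(0.22/0.11)

pH = 6.73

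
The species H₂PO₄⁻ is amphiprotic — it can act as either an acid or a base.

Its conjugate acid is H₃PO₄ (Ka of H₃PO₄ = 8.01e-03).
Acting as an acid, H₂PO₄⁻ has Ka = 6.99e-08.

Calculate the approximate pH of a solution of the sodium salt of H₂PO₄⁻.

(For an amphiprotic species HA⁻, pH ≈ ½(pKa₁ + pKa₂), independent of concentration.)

pKa₁ = -log(8.01e-03) = 2.10; pKa₂ = -log(6.99e-08) = 7.16. For an amphiprotic species, pH ≈ ½(pKa₁ + pKa₂) = ½(2.10 + 7.16) = 4.63.

pH = 4.63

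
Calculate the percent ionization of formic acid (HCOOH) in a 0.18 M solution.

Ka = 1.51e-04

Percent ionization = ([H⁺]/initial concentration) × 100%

Using Ka equilibrium: x² + Ka×x - Ka×C = 0. Solving: [H⁺] = 5.1385e-03. Percent = (5.1385e-03/0.18) × 100

Percent ionization = 2.85%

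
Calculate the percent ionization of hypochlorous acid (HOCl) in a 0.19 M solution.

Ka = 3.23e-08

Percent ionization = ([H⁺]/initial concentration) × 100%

Using Ka equilibrium: x² + Ka×x - Ka×C = 0. Solving: [H⁺] = 7.8323e-05. Percent = (7.8323e-05/0.19) × 100

Percent ionization = 0.0412%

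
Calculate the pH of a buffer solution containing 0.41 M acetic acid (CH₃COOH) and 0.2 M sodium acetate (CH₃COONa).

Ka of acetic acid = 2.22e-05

pKa = -log(2.22e-05) = 4.65. pH = pKa + log([A⁻]/[HA]) = 4.65 + log(0.2/0.41)

pH = 4.34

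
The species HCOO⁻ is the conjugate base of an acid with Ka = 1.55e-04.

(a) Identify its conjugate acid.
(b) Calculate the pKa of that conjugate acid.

(a) The conjugate acid is formed by adding one H⁺ to HCOO⁻, giving HCOOH. (b) pKa = -log(Ka) = -log(1.55e-04) = 3.81.

Conjugate acid: HCOOH; pK_a = 3.81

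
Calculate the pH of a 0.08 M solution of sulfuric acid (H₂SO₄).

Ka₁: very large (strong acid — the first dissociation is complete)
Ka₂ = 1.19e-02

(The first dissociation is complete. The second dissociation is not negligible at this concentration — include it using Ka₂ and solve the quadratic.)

First dissociation is complete: [H⁺]₀ = [HSO₄⁻]₀ = C = 0.08 M. Second dissociation HSO₄⁻ ⇌ H⁺ + SO₄²⁻: let x = [SO₄²⁻]. Ka₂ = (C + x)·x / (C − x) = 1.19e-02 → x² + (C + Ka₂)·x − Ka₂·C = 0 → x² + 0.09190·x − 9.520e-04 = 0. x = (−0.09190 + √(0.09190² + 4 × 9.520e-04)) / 2 = 9.3980e-03 M. [H⁺] = C + x = 0.08 + 9.3980e-03 = 8.9398e-02 M. pH = -log(8.9398e-02) = 1.05.

pH = 1.05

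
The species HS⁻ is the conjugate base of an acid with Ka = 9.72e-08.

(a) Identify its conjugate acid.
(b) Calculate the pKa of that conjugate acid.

(a) The conjugate acid is formed by adding one H⁺ to HS⁻, giving H₂S. (b) pKa = -log(Ka) = -log(9.72e-08) = 7.01.

Conjugate acid: H₂S; pK_a = 7.01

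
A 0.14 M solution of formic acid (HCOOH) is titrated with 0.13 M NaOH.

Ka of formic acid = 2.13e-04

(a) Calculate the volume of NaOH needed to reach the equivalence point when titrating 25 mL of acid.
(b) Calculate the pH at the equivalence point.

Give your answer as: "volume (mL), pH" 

moles acid = 0.14 × 25/1000 = 0.0035 mol; V_base = moles/0.13 × 1000 = 26.9 mL. At equivalence only the conjugate base is present: [A⁻] = 0.0035/0.052 = 6.7407e-02 M. Kb = Kw/Ka = 4.69e-11; [OH⁻] = √(Kb × [A⁻]) = 1.7790e-06; pOH = 5.75; pH = 14 - pOH = 8.25.

V = 26.9 mL, pH = 8.25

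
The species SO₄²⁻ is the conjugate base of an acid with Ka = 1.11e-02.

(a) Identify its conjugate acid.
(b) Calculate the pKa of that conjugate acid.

(a) The conjugate acid is formed by adding one H⁺ to SO₄²⁻, giving HSO₄⁻. (b) pKa = -log(Ka) = -log(1.11e-02) = 1.95.

Conjugate acid: HSO₄⁻; pK_a = 1.95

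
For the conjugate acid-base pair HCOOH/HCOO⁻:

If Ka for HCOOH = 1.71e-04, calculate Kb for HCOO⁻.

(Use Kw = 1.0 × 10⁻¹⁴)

For a conjugate pair Ka × Kb = Kw, so Kb = Kw/Ka = 1.0 × 10⁻¹⁴ / 1.71e-04 = 5.85e-11.

K_b = 5.85e-11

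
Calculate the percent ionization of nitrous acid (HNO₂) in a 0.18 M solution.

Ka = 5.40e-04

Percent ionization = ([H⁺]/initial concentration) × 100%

Using Ka equilibrium: x² + Ka×x - Ka×C = 0. Solving: [H⁺] = 9.5927e-03. Percent = (9.5927e-03/0.18) × 100

Percent ionization = 5.33%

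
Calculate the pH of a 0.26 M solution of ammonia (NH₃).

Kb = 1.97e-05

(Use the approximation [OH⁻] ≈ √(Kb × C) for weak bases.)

[OH⁻] = √(Kb × C) = √(1.97e-05 × 0.26) = 2.2632e-03. pOH = 2.65, pH = 14 - pOH

pH = 11.35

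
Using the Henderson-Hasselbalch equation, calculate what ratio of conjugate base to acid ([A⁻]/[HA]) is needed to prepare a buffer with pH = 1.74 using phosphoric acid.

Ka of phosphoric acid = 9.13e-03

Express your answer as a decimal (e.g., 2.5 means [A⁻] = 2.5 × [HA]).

pKa = -log(9.13e-03) = 2.0395. pH = pKa + log([A⁻]/[HA]), so log([A⁻]/[HA]) = pH − pKa = 1.74 − 2.0395 = -0.2995. [A⁻]/[HA] = 10^(-0.2995) = 0.502

[A⁻]/[HA] = 0.502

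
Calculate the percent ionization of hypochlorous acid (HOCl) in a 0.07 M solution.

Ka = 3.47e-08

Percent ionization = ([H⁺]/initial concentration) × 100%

Using Ka equilibrium: x² + Ka×x - Ka×C = 0. Solving: [H⁺] = 4.9268e-05. Percent = (4.9268e-05/0.07) × 100

Percent ionization = 0.0704%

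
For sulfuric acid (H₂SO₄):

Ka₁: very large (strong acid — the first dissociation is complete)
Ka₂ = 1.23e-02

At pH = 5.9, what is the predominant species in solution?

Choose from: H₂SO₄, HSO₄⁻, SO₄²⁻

The first dissociation is complete, so H₂SO₄ itself is never the predominant species in water; pKa₂ = -log(1.23e-02) = 1.91. For a polyprotic acid the predominant species crosses at each pKa: below pKa_n the protonated form dominates, above it the deprotonated form does. At pH = 5.9, the predominant species is SO₄²⁻.

SO₄²⁻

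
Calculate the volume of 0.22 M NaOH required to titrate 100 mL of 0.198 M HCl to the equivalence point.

At equivalence: moles acid = moles base. moles HCl = 0.198 × 100/1000 = 0.0198 mol. V_base = moles / 0.22 × 1000 = 90.0 mL.

V_{base} = 90.0 mL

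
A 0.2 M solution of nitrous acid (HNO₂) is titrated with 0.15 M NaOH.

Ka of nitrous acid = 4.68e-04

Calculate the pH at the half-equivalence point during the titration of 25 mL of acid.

At half-equivalence [HA] = [A⁻], so Henderson-Hasselbalch gives pH = pKa = -log(4.68e-04) = 3.33.

pH = pKa = 3.33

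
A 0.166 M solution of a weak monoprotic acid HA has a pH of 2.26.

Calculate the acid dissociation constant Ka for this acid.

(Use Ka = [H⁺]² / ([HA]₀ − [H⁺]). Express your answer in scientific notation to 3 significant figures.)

[H⁺] = 10^(−pH) = 10^(−2.26) = 5.495e-03 M. For HA ⇌ H⁺ + A⁻, Ka = [H⁺][A⁻]/[HA] = [H⁺]² / ([HA]₀ − [H⁺]) = (5.495e-03)² / (0.166 − 5.495e-03) = 1.88e-04.

K_a = 1.88e-04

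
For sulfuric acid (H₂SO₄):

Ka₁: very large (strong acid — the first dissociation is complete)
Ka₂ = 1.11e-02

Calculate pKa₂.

pKa₂ = -log(Ka₂) = -log(1.11e-02) = 1.95.

pK_{a2} = 1.95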